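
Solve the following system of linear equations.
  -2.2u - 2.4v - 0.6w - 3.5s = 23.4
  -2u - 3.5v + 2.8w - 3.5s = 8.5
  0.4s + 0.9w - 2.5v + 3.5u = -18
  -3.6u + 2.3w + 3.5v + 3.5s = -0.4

u = -6, v = -3, w = -5, s = 0

Row-reduce the augmented matrix:
R1 ← R1 / (-11/5).
R2 ← R2 + 2·R1.
R3 ← R3 − 7/2·R1.
R4 ← R4 + 18/5·R1.
R2 ← R2 / (-29/22).
R1 ← R1 − 12/11·R2.
R3 ← R3 + 139/22·R2.
R4 ← R4 − 817/110·R2.
R3 ← R3 / (-2333/145).
R1 ← R1 − 441/145·R3.
R2 ← R2 + 368/145·R3.
R4 ← R4 − 32091/1450·R3.
R4 ← R4 / (1130713/466600).
R1 ← R1 − 29813/46660·R4.
R2 ← R2 − 9519/11665·R4.
R3 ← R3 − 2113/9332·R4.
Reading off the reduced rows gives u = -6, v = -3, w = -5, s = 0.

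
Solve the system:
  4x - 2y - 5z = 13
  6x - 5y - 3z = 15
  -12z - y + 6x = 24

infinitely many solutions

Row-reduce:
R1 ← R1 / (4).
R2 ← R2 − 6·R1.
R3 ← R3 − 6·R1.
R2 ← R2 / (-2).
R1 ← R1 + 1/2·R2.
R3 ← R3 − 2·R2.
Rank is 2 with 3 unknowns, leaving z free.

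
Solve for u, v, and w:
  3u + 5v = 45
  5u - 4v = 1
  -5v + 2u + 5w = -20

u = 5, v = 6, w = 0

Row-reduce the augmented matrix:
R1 ← R1 / (3).
R2 ← R2 − 5·R1.
R3 ← R3 − 2·R1.
R2 ← R2 / (-37/3).
R1 ← R1 − 5/3·R2.
R3 ← R3 + 25/3·R2.
R3 ← R3 / (5).
Reading off the reduced rows gives u = 5, v = 6, w = 0.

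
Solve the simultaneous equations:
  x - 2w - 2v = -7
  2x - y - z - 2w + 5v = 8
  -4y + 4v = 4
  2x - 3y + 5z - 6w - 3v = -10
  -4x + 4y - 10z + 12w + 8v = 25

no solution

Row-reduce:
R2 ← R2 − 2·R1.
R4 ← R4 − 2·R1.
R5 ← R5 + 4·R1.
R2 ← R2 / (-1).
R3 ← R3 + 4·R2.
R4 ← R4 + 3·R2.
R5 ← R5 − 4·R2.
R3 ← R3 / (4).
R2 ← R2 − 1·R3.
R4 ← R4 − 8·R3.
R5 ← R5 + 14·R3.
R4 ← R4 / (8).
R1 ← R1 + 2·R4.
R3 ← R3 + 2·R4.
R5 ← R5 + 16·R4.
Row 5 reduces to 0 = 3, a contradiction. The system is inconsistent.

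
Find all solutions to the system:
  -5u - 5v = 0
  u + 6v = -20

u = 4, v = -4

From equation 2: u = -20 − 6·v.
Substitute into equation 1 and solve: v = -4.
Then u = 4.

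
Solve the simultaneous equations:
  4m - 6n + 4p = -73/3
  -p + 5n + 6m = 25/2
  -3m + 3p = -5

m = -1/3, n = 5/2, p = -2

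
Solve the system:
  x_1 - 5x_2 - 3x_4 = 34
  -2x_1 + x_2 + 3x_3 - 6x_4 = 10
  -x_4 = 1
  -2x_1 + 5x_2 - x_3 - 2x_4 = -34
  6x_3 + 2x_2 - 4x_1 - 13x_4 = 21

x_1 = 1, x_2 = -6, x_3 = 4, x_4 = -1

Row-reduce the augmented matrix:
R2 ← R2 + 2·R1.
R4 ← R4 + 2·R1.
R5 ← R5 + 4·R1.
R2 ← R2 / (-9).
R1 ← R1 + 5·R2.
R4 ← R4 + 5·R2.
R5 ← R5 + 18·R2.
Swap R3 and R4.
R3 ← R3 / (-8/3).
R1 ← R1 + 5/3·R3.
R2 ← R2 + 1/3·R3.
R4 ← R4 / (-1).
R1 ← R1 − 9/2·R4.
R2 ← R2 − 3/2·R4.
R3 ← R3 − 1/2·R4.
R5 ← R5 + 1·R4.
R5 reduces to 0 = 0, so the extra equation is consistent.
Reading off the reduced rows gives x_1 = 1, x_2 = -6, x_3 = 4, x_4 = -1.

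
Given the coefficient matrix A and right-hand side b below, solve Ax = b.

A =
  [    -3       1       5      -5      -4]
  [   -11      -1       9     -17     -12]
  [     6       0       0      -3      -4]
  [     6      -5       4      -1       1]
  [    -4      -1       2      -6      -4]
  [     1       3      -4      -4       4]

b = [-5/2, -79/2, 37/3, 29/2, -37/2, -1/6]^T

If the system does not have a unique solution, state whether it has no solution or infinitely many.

x_1 = 3, x_2 = 5/2, x_3 = 7/3, x_4 = 1, x_5 = 2/3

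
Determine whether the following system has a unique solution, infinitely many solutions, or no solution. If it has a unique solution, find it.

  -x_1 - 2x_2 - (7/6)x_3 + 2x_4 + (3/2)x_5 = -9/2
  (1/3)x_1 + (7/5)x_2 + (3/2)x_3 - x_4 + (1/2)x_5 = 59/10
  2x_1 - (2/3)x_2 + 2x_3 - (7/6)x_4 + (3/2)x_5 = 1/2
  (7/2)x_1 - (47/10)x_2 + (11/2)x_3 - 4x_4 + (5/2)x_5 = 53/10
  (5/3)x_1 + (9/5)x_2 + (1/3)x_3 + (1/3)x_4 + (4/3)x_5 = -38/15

infinitely many solutions

Row-reduce:
R1 ← R1 / (-1).
R2 ← R2 − 1/3·R1.
R3 ← R3 − 2·R1.
R4 ← R4 − 7/2·R1.
R5 ← R5 − 5/3·R1.
R2 ← R2 / (11/15).
R1 ← R1 − 2·R2.
R3 ← R3 + 14/3·R2.
R4 ← R4 + 117/10·R2.
R5 ← R5 + 23/15·R2.
R3 ← R3 / (667/99).
R1 ← R1 + 41/22·R3.
R2 ← R2 − 50/33·R3.
R4 ← R4 − 2527/132·R3.
R5 ← R5 − 47/66·R3.
R4 ← R4 / (-23167/5336).
R1 ← R1 + 2385/2668·R4.
R2 ← R2 + 410/667·R4.
R3 ← R3 − 141/1334·R4.
R5 ← R5 − 23167/8004·R4.
Rank is 4 with 5 unknowns, leaving x_5 free.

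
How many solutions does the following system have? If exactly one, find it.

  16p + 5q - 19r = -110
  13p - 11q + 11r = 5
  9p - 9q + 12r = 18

Row-reduce the augmented matrix:
R1 ← R1 / (16).
R2 ← R2 − 13·R1.
R3 ← R3 − 9·R1.
R2 ← R2 / (-241/16).
R1 ← R1 − 5/16·R2.
R3 ← R3 + 189/16·R2.
R3 ← R3 / (471/241).
R1 ← R1 + 154/241·R3.
R2 ← R2 + 423/241·R3.
Reading off the reduced rows gives p = -3, q = -1, r = 3.

p = -3, q = -1, r = 3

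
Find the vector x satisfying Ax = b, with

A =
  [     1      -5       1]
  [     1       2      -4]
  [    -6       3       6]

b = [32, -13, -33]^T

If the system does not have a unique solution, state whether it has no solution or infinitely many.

Row-reduce the augmented matrix:
R2 ← R2 − 1·R1.
R3 ← R3 + 6·R1.
R2 ← R2 / (7).
R1 ← R1 + 5·R2.
R3 ← R3 + 27·R2.
R3 ← R3 / (-51/7).
R1 ← R1 + 18/7·R3.
R2 ← R2 + 5/7·R3.
Reading off the reduced rows gives x_1 = 5, x_2 = -5, x_3 = 2.

x_1 = 5, x_2 = -5, x_3 = 2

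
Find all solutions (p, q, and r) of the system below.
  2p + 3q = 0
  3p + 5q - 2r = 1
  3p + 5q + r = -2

p = 3, q = -2, r = -1

Row-reduce the augmented matrix:
R1 ← R1 / (2).
R2 ← R2 − 3·R1.
R3 ← R3 − 3·R1.
R2 ← R2 / (1/2).
R1 ← R1 − 3/2·R2.
R3 ← R3 − 1/2·R2.
R3 ← R3 / (3).
R1 ← R1 − 6·R3.
R2 ← R2 + 4·R3.
Reading off the reduced rows gives p = 3, q = -2, r = -1.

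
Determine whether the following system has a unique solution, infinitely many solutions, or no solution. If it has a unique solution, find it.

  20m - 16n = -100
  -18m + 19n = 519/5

m = -13/5, n = 3

Row-reduce the augmented matrix:
R1 ← R1 / (20).
R2 ← R2 + 18·R1.
R2 ← R2 / (23/5).
R1 ← R1 + 4/5·R2.
Reading off the reduced rows gives m = -13/5, n = 3.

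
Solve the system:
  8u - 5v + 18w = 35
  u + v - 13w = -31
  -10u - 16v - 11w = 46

Row-reduce the augmented matrix:
R1 ← R1 / (8).
R2 ← R2 − 1·R1.
R3 ← R3 + 10·R1.
R2 ← R2 / (13/8).
R1 ← R1 + 5/8·R2.
R3 ← R3 + 89/4·R2.
R3 ← R3 / (-2565/13).
R1 ← R1 + 47/13·R3.
R2 ← R2 + 122/13·R3.
Reading off the reduced rows gives u = -2, v = -3, w = 2.

u = -2, v = -3, w = 2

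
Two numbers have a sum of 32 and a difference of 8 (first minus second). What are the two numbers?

first number: 20, second number: 12

Let x = first number, y = second number.
  x + y = 32
  x - y = 8
Row-reduce the augmented matrix:
R2 ← R2 − 1·R1.
R2 ← R2 / (-2).
R1 ← R1 − 1·R2.
Reading off the reduced rows gives x = 20, y = 12.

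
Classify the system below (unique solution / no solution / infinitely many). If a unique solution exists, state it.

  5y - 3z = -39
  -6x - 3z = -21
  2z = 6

x = 2, y = -6, z = 3

Row-reduce the augmented matrix:
Swap R1 and R2.
R1 ← R1 / (-6).
R2 ← R2 / (5).
R3 ← R3 / (2).
R1 ← R1 − 1/2·R3.
R2 ← R2 + 3/5·R3.
Reading off the reduced rows gives x = 2, y = -6, z = 3.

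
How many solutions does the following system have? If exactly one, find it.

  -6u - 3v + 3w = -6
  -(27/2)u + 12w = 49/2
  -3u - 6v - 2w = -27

Row-reduce:
R1 ← R1 / (-6).
R2 ← R2 + 27/2·R1.
R3 ← R3 + 3·R1.
R2 ← R2 / (27/4).
R1 ← R1 − 1/2·R2.
R3 ← R3 + 9/2·R2.
Row 3 reduces to 0 = 4/3, a contradiction. The system is inconsistent.

no solution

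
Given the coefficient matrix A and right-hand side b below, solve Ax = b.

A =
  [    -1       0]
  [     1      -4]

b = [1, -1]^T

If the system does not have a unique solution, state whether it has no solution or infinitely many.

x_1 = -1, x_2 = 0

From equation 2: x_1 = -1 + 4·x_2.
Substitute into equation 1 and solve: x_2 = 0.
Then x_1 = -1.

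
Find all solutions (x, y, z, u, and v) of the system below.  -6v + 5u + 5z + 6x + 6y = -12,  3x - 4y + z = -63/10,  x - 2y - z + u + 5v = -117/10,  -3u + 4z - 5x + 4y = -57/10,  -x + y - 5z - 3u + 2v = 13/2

Row-reduce the augmented matrix:
R1 ← R1 / (6).
R2 ← R2 − 3·R1.
R3 ← R3 − 1·R1.
R4 ← R4 + 5·R1.
R5 ← R5 + 1·R1.
R2 ← R2 / (-7).
R1 ← R1 − 1·R2.
R3 ← R3 + 3·R2.
R4 ← R4 − 9·R2.
R5 ← R5 − 2·R2.
R3 ← R3 / (-25/21).
R1 ← R1 − 13/21·R3.
R2 ← R2 − 3/14·R3.
R4 ← R4 − 131/21·R3.
R5 ← R5 + 193/42·R3.
R4 ← R4 / (111/25).
R1 ← R1 − 28/25·R4.
R2 ← R2 − 29/50·R4.
R3 ← R3 + 26/25·R4.
R5 ← R5 + 383/50·R4.
R5 ← R5 / (2698/111).
R1 ← R1 + 451/111·R5.
R2 ← R2 + 295/111·R5.
R3 ← R3 − 173/111·R5.
R4 ← R4 − 589/111·R5.
Reading off the reduced rows gives x = -5/2, y = -1, z = -14/5, u = 1, v = -3.

x = -5/2, y = -1, z = -14/5, u = 1, v = -3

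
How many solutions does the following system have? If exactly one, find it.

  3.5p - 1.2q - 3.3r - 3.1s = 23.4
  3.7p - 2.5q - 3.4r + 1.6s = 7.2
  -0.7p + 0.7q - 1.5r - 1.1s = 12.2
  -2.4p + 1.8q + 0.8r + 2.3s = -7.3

p = 0, q = 2, r = -5, s = -3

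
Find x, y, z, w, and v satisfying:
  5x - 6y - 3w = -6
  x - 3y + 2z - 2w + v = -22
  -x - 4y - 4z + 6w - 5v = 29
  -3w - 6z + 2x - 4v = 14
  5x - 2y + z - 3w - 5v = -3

Row-reduce the augmented matrix:
R1 ← R1 / (5).
R2 ← R2 − 1·R1.
R3 ← R3 + 1·R1.
R4 ← R4 − 2·R1.
R5 ← R5 − 5·R1.
R2 ← R2 / (-9/5).
R1 ← R1 + 6/5·R2.
R3 ← R3 + 26/5·R2.
R4 ← R4 − 12/5·R2.
R5 ← R5 − 4·R2.
R3 ← R3 / (-88/9).
R1 ← R1 + 4/3·R3.
R2 ← R2 + 10/9·R3.
R4 ← R4 + 10/3·R3.
R5 ← R5 − 49/9·R3.
R4 ← R4 / (-303/44).
R1 ← R1 + 21/22·R4.
R2 ← R2 + 13/44·R4.
R3 ← R3 + 85/88·R4.
R5 ← R5 − 189/88·R4.
R5 ← R5 / (-1447/202).
R1 ← R1 − 41/101·R5.
R2 ← R2 − 103/303·R5.
R3 ← R3 − 487/606·R5.
R4 ← R4 + 1/303·R5.
Reading off the reduced rows gives x = 6, y = 3, z = -4, w = 6, v = 1.

x = 6, y = 3, z = -4, w = 6, v = 1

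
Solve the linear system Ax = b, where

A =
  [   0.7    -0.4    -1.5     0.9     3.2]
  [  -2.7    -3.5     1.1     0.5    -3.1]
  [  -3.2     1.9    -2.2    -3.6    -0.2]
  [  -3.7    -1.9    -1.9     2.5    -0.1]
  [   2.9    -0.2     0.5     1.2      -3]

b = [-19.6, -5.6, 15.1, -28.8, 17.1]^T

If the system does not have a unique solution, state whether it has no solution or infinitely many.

Row-reduce the augmented matrix:
R1 ← R1 / (7/10).
R2 ← R2 + 27/10·R1.
R3 ← R3 + 16/5·R1.
R4 ← R4 + 37/10·R1.
R5 ← R5 − 29/10·R1.
R2 ← R2 / (-353/70).
R1 ← R1 + 4/7·R2.
R3 ← R3 − 1/14·R2.
R4 ← R4 + 281/70·R2.
R5 ← R5 − 51/35·R2.
R3 ← R3 / (-16103/1765).
R1 ← R1 + 569/353·R3.
R2 ← R2 − 328/353·R3.
R4 ← R4 + 10764/1765·R3.
R5 ← R5 − 9461/1765·R3.
R4 ← R4 / (299063/80515).
R1 ← R1 − 11834/16103·R4.
R2 ← R2 + 11746/16103·R4.
R3 ← R3 + 1007/16103·R4.
R5 ← R5 + 168407/161030·R4.
R5 ← R5 / (-7640843/1495315).
R1 ← R1 − 601897/598126·R5.
R2 ← R2 + 120875/299063·R5.
R3 ← R3 + 957277/598126·R5.
R4 ← R4 + 22189/299063·R5.
Reading off the reduced rows gives x_1 = 3, x_2 = 3, x_3 = 0, x_4 = -5, x_5 = -5.

x_1 = 3, x_2 = 3, x_3 = 0, x_4 = -5, x_5 = -5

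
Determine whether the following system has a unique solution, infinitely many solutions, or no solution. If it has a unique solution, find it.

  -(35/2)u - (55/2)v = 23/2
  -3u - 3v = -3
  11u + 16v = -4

no solution

Row-reduce:
R1 ← R1 / (-35/2).
R2 ← R2 + 3·R1.
R3 ← R3 − 11·R1.
R2 ← R2 / (12/7).
R1 ← R1 − 11/7·R2.
R3 ← R3 + 9/7·R2.
Row 3 reduces to 0 = -1/2, a contradiction. The system is inconsistent.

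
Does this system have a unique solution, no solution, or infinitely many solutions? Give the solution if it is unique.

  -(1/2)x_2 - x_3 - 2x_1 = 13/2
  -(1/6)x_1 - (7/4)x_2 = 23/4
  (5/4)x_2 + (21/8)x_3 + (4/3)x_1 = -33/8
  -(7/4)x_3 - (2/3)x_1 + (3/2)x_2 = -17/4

no solution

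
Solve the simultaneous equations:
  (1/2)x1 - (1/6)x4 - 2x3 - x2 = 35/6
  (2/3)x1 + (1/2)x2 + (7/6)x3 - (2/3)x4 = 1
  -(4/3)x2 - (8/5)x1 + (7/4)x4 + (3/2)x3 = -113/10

infinitely many solutions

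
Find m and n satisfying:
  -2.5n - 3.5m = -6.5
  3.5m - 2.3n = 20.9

Row-reduce the augmented matrix:
R1 ← R1 / (-7/2).
R2 ← R2 − 7/2·R1.
R2 ← R2 / (-24/5).
R1 ← R1 − 5/7·R2.
Reading off the reduced rows gives m = 4, n = -3.

m = 4, n = -3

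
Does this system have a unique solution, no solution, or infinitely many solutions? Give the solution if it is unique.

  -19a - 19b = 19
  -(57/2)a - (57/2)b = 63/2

no solution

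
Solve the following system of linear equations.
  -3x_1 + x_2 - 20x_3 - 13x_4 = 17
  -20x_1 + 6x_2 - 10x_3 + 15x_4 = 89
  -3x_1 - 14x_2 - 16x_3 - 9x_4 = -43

Row-reduce:
R1 ← R1 / (-3).
R2 ← R2 + 20·R1.
R3 ← R3 + 3·R1.
R2 ← R2 / (-2/3).
R1 ← R1 + 1/3·R2.
R3 ← R3 + 15·R2.
R3 ← R3 / (-2771).
R1 ← R1 + 55·R3.
R2 ← R2 + 185·R3.
Rank is 3 with 4 unknowns, leaving x_4 free.

infinitely many solutions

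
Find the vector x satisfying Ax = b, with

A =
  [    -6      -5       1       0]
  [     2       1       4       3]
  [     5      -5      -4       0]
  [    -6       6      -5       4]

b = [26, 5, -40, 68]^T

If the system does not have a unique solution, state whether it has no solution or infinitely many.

x_1 = -6, x_2 = 2, x_3 = 0, x_4 = 5

Row-reduce the augmented matrix:
R1 ← R1 / (-6).
R2 ← R2 − 2·R1.
R3 ← R3 − 5·R1.
R4 ← R4 + 6·R1.
R2 ← R2 / (-2/3).
R1 ← R1 − 5/6·R2.
R3 ← R3 + 55/6·R2.
R4 ← R4 − 11·R2.
R3 ← R3 / (-251/4).
R1 ← R1 − 21/4·R3.
R2 ← R2 + 13/2·R3.
R4 ← R4 − 131/2·R3.
R4 ← R4 / (2621/251).
R1 ← R1 − 75/251·R4.
R2 ← R2 + 57/251·R4.
R3 ← R3 − 165/251·R4.
Reading off the reduced rows gives x_1 = -6, x_2 = 2, x_3 = 0, x_4 = 5.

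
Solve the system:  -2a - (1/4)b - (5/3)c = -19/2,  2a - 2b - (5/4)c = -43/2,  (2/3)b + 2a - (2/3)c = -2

Row-reduce the augmented matrix:
R1 ← R1 / (-2).
R2 ← R2 − 2·R1.
R3 ← R3 − 2·R1.
R2 ← R2 / (-9/4).
R1 ← R1 − 1/8·R2.
R3 ← R3 − 5/12·R2.
R3 ← R3 / (-931/324).
R1 ← R1 − 145/216·R3.
R2 ← R2 − 35/27·R3.
Reading off the reduced rows gives a = -1, b = 6, c = 6.

a = -1, b = 6, c = 6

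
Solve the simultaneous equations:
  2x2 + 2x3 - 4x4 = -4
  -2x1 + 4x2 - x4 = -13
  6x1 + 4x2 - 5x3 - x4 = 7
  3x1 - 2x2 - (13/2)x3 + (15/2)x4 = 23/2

infinitely many solutions

Row-reduce:
Swap R1 and R2.
R1 ← R1 / (-2).
R3 ← R3 − 6·R1.
R4 ← R4 − 3·R1.
R2 ← R2 / (2).
R1 ← R1 + 2·R2.
R3 ← R3 − 16·R2.
R4 ← R4 − 4·R2.
R3 ← R3 / (-21).
R1 ← R1 − 2·R3.
R2 ← R2 − 1·R3.
R4 ← R4 + 21/2·R3.
Rank is 3 with 4 unknowns, leaving x4 free.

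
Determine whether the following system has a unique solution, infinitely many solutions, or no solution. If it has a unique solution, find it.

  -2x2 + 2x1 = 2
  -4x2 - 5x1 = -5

x1 = 1, x2 = 0

Row-reduce the augmented matrix:
R1 ← R1 / (2).
R2 ← R2 + 5·R1.
R2 ← R2 / (-9).
R1 ← R1 + 1·R2.
Reading off the reduced rows gives x1 = 1, x2 = 0.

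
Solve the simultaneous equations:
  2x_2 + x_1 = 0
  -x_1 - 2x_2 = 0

Row-reduce:
R2 ← R2 + 1·R1.
Rank is 1 with 2 unknowns, leaving x_2 free.

infinitely many solutions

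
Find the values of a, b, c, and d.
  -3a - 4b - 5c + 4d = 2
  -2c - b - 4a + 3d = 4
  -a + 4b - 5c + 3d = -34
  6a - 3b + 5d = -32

Row-reduce the augmented matrix:
R1 ← R1 / (-3).
R2 ← R2 + 4·R1.
R3 ← R3 + 1·R1.
R4 ← R4 − 6·R1.
R2 ← R2 / (13/3).
R1 ← R1 − 4/3·R2.
R3 ← R3 − 16/3·R2.
R4 ← R4 + 11·R2.
R3 ← R3 / (-118/13).
R1 ← R1 − 3/13·R3.
R2 ← R2 − 14/13·R3.
R4 ← R4 − 24/13·R3.
R4 ← R4 / (8).
R1 ← R1 + 1/2·R4.
R3 ← R3 + 1/2·R4.
Reading off the reduced rows gives a = -4, b = -4, c = 2, d = -4.

a = -4, b = -4, c = 2, d = -4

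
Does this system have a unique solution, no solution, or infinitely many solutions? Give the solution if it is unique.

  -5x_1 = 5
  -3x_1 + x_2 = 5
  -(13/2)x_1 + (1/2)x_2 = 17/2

no solution

Row-reduce:
R1 ← R1 / (-5).
R2 ← R2 + 3·R1.
R3 ← R3 + 13/2·R1.
R3 ← R3 − 1/2·R2.
Row 3 reduces to 0 = 1, a contradiction. The system is inconsistent.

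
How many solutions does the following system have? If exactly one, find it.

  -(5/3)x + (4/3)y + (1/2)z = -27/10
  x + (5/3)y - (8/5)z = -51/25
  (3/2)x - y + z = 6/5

x = 0, y = -9/5, z = -3/5

Row-reduce the augmented matrix:
R1 ← R1 / (-5/3).
R2 ← R2 − 1·R1.
R3 ← R3 − 3/2·R1.
R2 ← R2 / (37/15).
R1 ← R1 + 4/5·R2.
R3 ← R3 − 1/5·R2.
R3 ← R3 / (1151/740).
R1 ← R1 + 267/370·R3.
R2 ← R2 + 39/74·R3.
Reading off the reduced rows gives x = 0, y = -9/5, z = -3/5.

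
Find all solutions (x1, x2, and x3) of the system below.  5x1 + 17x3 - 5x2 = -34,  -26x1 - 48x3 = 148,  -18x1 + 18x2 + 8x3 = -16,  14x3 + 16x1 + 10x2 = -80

Row-reduce the augmented matrix:
R1 ← R1 / (5).
R2 ← R2 + 26·R1.
R3 ← R3 + 18·R1.
R4 ← R4 − 16·R1.
R2 ← R2 / (-26).
R1 ← R1 + 1·R2.
R4 ← R4 − 26·R2.
R3 ← R3 / (346/5).
R1 ← R1 − 24/13·R3.
R2 ← R2 + 101/65·R3.
R4 reduces to 0 = 0, so the extra equation is consistent.
Reading off the reduced rows gives x1 = -2, x2 = -2, x3 = -2.

x1 = -2, x2 = -2, x3 = -2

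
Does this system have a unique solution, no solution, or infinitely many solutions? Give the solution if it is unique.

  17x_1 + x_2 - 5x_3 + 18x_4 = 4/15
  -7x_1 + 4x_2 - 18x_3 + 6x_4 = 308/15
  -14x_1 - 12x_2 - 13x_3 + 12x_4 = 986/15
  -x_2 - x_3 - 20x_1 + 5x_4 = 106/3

Row-reduce the augmented matrix:
R1 ← R1 / (17).
R2 ← R2 + 7·R1.
R3 ← R3 + 14·R1.
R4 ← R4 + 20·R1.
R2 ← R2 / (75/17).
R1 ← R1 − 1/17·R2.
R3 ← R3 + 190/17·R2.
R4 ← R4 − 3/17·R2.
R3 ← R3 / (-1019/15).
R1 ← R1 + 2/75·R3.
R2 ← R2 + 341/75·R3.
R4 ← R4 + 152/25·R3.
R4 ← R4 / (102911/5095).
R1 ← R1 − 4362/5095·R4.
R2 ← R2 + 5244/5095·R4.
R3 ← R3 + 912/1019·R4.
Reading off the reduced rows gives x_1 = -4/3, x_2 = -2, x_3 = -2/3, x_4 = 6/5.

x_1 = -4/3, x_2 = -2, x_3 = -2/3, x_4 = 6/5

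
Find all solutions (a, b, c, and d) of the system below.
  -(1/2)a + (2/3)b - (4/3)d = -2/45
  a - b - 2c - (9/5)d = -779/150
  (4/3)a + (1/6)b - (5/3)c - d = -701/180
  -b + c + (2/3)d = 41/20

Row-reduce the augmented matrix:
R1 ← R1 / (-1/2).
R2 ← R2 − 1·R1.
R3 ← R3 − 4/3·R1.
R2 ← R2 / (1/3).
R1 ← R1 + 4/3·R2.
R3 ← R3 − 35/18·R2.
R4 ← R4 + 1·R2.
R3 ← R3 / (10).
R1 ← R1 + 8·R3.
R2 ← R2 + 6·R3.
R4 ← R4 + 5·R3.
R4 ← R4 / (-119/60).
R1 ← R1 − 2·R4.
R2 ← R2 + 1/2·R4.
R3 ← R3 − 43/20·R4.
Reading off the reduced rows gives a = 0, b = 1/3, c = 9/4, d = 1/5.

a = 0, b = 1/3, c = 9/4, d = 1/5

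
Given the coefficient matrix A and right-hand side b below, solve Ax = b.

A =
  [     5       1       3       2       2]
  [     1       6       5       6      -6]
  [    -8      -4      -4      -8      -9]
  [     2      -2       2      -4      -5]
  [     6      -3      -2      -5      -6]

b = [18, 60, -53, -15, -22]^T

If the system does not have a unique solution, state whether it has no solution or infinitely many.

no solution

Row-reduce:
R1 ← R1 / (5).
R2 ← R2 − 1·R1.
R3 ← R3 + 8·R1.
R4 ← R4 − 2·R1.
R5 ← R5 − 6·R1.
R2 ← R2 / (29/5).
R1 ← R1 − 1/5·R2.
R3 ← R3 + 12/5·R2.
R4 ← R4 + 12/5·R2.
R5 ← R5 + 21/5·R2.
R3 ← R3 / (76/29).
R1 ← R1 − 13/29·R3.
R2 ← R2 − 22/29·R3.
R4 ← R4 − 76/29·R3.
R5 ← R5 + 70/29·R3.
Swap R4 and R5.
R4 ← R4 / (-107/19).
R1 ← R1 − 12/19·R4.
R2 ← R2 − 32/19·R4.
R3 ← R3 + 18/19·R4.
Row 5 reduces to 0 = 2, a contradiction. The system is inconsistent.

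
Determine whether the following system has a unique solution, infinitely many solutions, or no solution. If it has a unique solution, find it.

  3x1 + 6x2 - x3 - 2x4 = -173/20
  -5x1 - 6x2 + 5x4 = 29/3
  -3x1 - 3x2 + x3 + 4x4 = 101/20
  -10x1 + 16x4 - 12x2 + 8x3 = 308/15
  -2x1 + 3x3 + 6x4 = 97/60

x1 = 5/3, x2 = -2, x3 = -3/4, x4 = 6/5

Row-reduce the augmented matrix:
R1 ← R1 / (3).
R2 ← R2 + 5·R1.
R3 ← R3 + 3·R1.
R4 ← R4 + 10·R1.
R5 ← R5 + 2·R1.
R2 ← R2 / (4).
R1 ← R1 − 2·R2.
R3 ← R3 − 3·R2.
R4 ← R4 − 8·R2.
R5 ← R5 − 4·R2.
R3 ← R3 / (5/4).
R1 ← R1 − 1/2·R3.
R2 ← R2 + 5/12·R3.
R4 ← R4 − 8·R3.
R5 ← R5 − 4·R3.
R4 ← R4 / (6/5).
R1 ← R1 + 9/5·R4.
R2 ← R2 − 2/3·R4.
R3 ← R3 − 3/5·R4.
R5 ← R5 − 3/5·R4.
R5 reduces to 0 = 0, so the extra equation is consistent.
Reading off the reduced rows gives x1 = 5/3, x2 = -2, x3 = -3/4, x4 = 6/5.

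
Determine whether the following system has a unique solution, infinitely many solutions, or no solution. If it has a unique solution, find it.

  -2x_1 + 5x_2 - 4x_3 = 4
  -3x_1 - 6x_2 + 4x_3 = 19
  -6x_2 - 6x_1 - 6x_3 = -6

Row-reduce the augmented matrix:
R1 ← R1 / (-2).
R2 ← R2 + 3·R1.
R3 ← R3 + 6·R1.
R2 ← R2 / (-27/2).
R1 ← R1 + 5/2·R2.
R3 ← R3 + 21·R2.
R3 ← R3 / (-86/9).
R1 ← R1 − 4/27·R3.
R2 ← R2 + 20/27·R3.
Reading off the reduced rows gives x_1 = -5, x_2 = 2, x_3 = 4.

x_1 = -5, x_2 = 2, x_3 = 4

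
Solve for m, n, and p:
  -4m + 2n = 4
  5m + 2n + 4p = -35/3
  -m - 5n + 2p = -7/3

m = -1, n = 0, p = -5/3

Row-reduce the augmented matrix:
R1 ← R1 / (-4).
R2 ← R2 − 5·R1.
R3 ← R3 + 1·R1.
R2 ← R2 / (9/2).
R1 ← R1 + 1/2·R2.
R3 ← R3 + 11/2·R2.
R3 ← R3 / (62/9).
R1 ← R1 − 4/9·R3.
R2 ← R2 − 8/9·R3.
Reading off the reduced rows gives m = -1, n = 0, p = -5/3.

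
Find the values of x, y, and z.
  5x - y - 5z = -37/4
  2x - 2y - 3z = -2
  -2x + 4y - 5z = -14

x = -3/4, y = -2, z = 3/2

Row-reduce the augmented matrix:
R1 ← R1 / (5).
R2 ← R2 − 2·R1.
R3 ← R3 + 2·R1.
R2 ← R2 / (-8/5).
R1 ← R1 + 1/5·R2.
R3 ← R3 − 18/5·R2.
R3 ← R3 / (-37/4).
R1 ← R1 + 7/8·R3.
R2 ← R2 − 5/8·R3.
Reading off the reduced rows gives x = -3/4, y = -2, z = 3/2.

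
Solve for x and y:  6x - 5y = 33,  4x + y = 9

x = 3, y = -3

From equation 2: y = 9 − 4·x.
Substitute into equation 1 and solve: x = 3.
Then y = -3.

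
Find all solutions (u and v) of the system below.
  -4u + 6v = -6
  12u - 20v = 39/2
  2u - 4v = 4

no solution

Row-reduce:
R1 ← R1 / (-4).
R2 ← R2 − 12·R1.
R3 ← R3 − 2·R1.
R2 ← R2 / (-2).
R1 ← R1 + 3/2·R2.
R3 ← R3 + 1·R2.
Row 3 reduces to 0 = 1/4, a contradiction. The system is inconsistent.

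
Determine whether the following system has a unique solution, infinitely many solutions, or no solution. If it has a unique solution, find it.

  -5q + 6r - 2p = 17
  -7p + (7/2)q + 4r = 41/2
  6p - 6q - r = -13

no solution

Row-reduce:
R1 ← R1 / (-2).
R2 ← R2 + 7·R1.
R3 ← R3 − 6·R1.
R2 ← R2 / (21).
R1 ← R1 − 5/2·R2.
R3 ← R3 + 21·R2.
Row 3 reduces to 0 = -1, a contradiction. The system is inconsistent.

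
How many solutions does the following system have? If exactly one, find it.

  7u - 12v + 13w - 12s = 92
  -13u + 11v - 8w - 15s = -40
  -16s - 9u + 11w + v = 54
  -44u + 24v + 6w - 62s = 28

infinitely many solutions

Row-reduce:
R1 ← R1 / (7).
R2 ← R2 + 13·R1.
R3 ← R3 + 9·R1.
R4 ← R4 + 44·R1.
R2 ← R2 / (-79/7).
R1 ← R1 + 12/7·R2.
R3 ← R3 + 101/7·R2.
R4 ← R4 + 360/7·R2.
R3 ← R3 / (559/79).
R1 ← R1 + 47/79·R3.
R2 ← R2 + 113/79·R3.
R4 ← R4 − 1118/79·R3.
Rank is 3 with 4 unknowns, leaving s free.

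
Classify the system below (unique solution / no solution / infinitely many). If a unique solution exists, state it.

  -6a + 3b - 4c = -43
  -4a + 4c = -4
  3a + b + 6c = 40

a = 5, b = 1, c = 4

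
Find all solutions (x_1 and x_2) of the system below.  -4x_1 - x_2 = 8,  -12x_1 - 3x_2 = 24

Row-reduce:
R1 ← R1 / (-4).
R2 ← R2 + 12·R1.
Rank is 1 with 2 unknowns, leaving x_2 free.

infinitely many solutions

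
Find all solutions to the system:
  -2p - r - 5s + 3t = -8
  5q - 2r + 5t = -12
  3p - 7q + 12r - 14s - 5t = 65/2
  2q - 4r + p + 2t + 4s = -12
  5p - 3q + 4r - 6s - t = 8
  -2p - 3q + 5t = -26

Row-reduce:
R1 ← R1 / (-2).
R3 ← R3 − 3·R1.
R4 ← R4 − 1·R1.
R5 ← R5 − 5·R1.
R6 ← R6 + 2·R1.
R2 ← R2 / (5).
R3 ← R3 + 7·R2.
R4 ← R4 − 2·R2.
R5 ← R5 + 3·R2.
R6 ← R6 + 3·R2.
R3 ← R3 / (77/10).
R1 ← R1 − 1/2·R3.
R2 ← R2 + 2/5·R3.
R4 ← R4 + 37/10·R3.
R5 ← R5 − 3/10·R3.
R6 ← R6 + 1/5·R3.
R4 ← R4 / (-680/77).
R1 ← R1 − 300/77·R4.
R2 ← R2 + 86/77·R4.
R3 ← R3 + 215/77·R4.
R5 ← R5 + 1360/77·R4.
R6 ← R6 − 342/77·R4.
Swap R5 and R6.
R5 ← R5 / (637/85).
R1 ← R1 − 2/17·R5.
R2 ← R2 − 64/85·R5.
R3 ← R3 + 21/34·R5.
R4 ← R4 + 89/170·R5.
Row 6 reduces to 0 = -1/2, a contradiction. The system is inconsistent.

no solution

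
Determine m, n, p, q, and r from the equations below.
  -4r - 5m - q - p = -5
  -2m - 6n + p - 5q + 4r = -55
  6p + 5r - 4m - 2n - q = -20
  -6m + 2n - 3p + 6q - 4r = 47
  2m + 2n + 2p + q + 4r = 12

m = 0, n = 4, p = -1, q = 6, r = 0

Row-reduce the augmented matrix:
R1 ← R1 / (-5).
R2 ← R2 + 2·R1.
R3 ← R3 + 4·R1.
R4 ← R4 + 6·R1.
R5 ← R5 − 2·R1.
R2 ← R2 / (-6).
R3 ← R3 + 2·R2.
R4 ← R4 − 2·R2.
R5 ← R5 − 2·R2.
R3 ← R3 / (19/3).
R1 ← R1 − 1/5·R3.
R2 ← R2 + 7/30·R3.
R4 ← R4 + 4/3·R3.
R5 ← R5 − 31/15·R3.
R4 ← R4 / (113/19).
R1 ← R1 − 3/19·R4.
R2 ← R2 − 31/38·R4.
R3 ← R3 − 4/19·R4.
R5 ← R5 + 26/19·R4.
R5 ← R5 / (1763/565).
R1 ← R1 − 279/565·R5.
R2 ← R2 + 1411/1130·R5.
R3 ← R3 − 97/113·R5.
R4 ← R4 − 76/113·R5.
Reading off the reduced rows gives m = 0, n = 4, p = -1, q = 6, r = 0.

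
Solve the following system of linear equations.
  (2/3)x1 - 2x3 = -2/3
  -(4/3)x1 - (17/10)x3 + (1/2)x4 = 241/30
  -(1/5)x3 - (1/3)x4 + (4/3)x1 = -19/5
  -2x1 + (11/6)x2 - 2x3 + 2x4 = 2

no solution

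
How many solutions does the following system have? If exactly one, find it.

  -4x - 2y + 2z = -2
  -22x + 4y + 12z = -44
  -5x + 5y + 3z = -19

Row-reduce:
R1 ← R1 / (-4).
R2 ← R2 + 22·R1.
R3 ← R3 + 5·R1.
R2 ← R2 / (15).
R1 ← R1 − 1/2·R2.
R3 ← R3 − 15/2·R2.
Rank is 2 with 3 unknowns, leaving z free.

infinitely many solutions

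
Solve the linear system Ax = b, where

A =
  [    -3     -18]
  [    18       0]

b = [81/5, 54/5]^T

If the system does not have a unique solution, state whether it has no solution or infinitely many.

Row-reduce the augmented matrix:
R1 ← R1 / (-3).
R2 ← R2 − 18·R1.
R2 ← R2 / (-108).
R1 ← R1 − 6·R2.
Reading off the reduced rows gives x_1 = 3/5, x_2 = -1.

x_1 = 3/5, x_2 = -1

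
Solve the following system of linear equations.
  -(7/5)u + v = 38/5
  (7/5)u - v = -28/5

Row-reduce:
R1 ← R1 / (-7/5).
R2 ← R2 − 7/5·R1.
Row 2 reduces to 0 = 2, a contradiction. The system is inconsistent.

no solution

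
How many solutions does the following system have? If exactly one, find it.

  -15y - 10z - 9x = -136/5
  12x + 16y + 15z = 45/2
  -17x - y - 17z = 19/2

Row-reduce the augmented matrix:
R1 ← R1 / (-9).
R2 ← R2 − 12·R1.
R3 ← R3 + 17·R1.
R2 ← R2 / (-4).
R1 ← R1 − 5/3·R2.
R3 ← R3 − 82/3·R2.
R3 ← R3 / (239/18).
R1 ← R1 − 65/36·R3.
R2 ← R2 + 5/12·R3.
Reading off the reduced rows gives x = 9/5, y = 12/5, z = -5/2.

x = 9/5, y = 12/5, z = -5/2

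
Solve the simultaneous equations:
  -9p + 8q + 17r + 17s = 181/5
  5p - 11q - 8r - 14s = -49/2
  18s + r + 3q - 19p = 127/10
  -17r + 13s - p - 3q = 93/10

p = 6/5, q = -1/2, r = 1, s = 2

Row-reduce the augmented matrix:
R1 ← R1 / (-9).
R2 ← R2 − 5·R1.
R3 ← R3 + 19·R1.
R4 ← R4 + 1·R1.
R2 ← R2 / (-59/9).
R1 ← R1 + 8/9·R2.
R3 ← R3 + 125/9·R2.
R4 ← R4 + 35/9·R2.
R3 ← R3 / (-2239/59).
R1 ← R1 + 123/59·R3.
R2 ← R2 + 13/59·R3.
R4 ← R4 + 1165/59·R3.
R4 ← R4 / (40525/2239).
R1 ← R1 + 1833/2239·R4.
R2 ← R2 − 1663/2239·R4.
R3 ← R3 − 486/2239·R4.
Reading off the reduced rows gives p = 6/5, q = -1/2, r = 1, s = 2.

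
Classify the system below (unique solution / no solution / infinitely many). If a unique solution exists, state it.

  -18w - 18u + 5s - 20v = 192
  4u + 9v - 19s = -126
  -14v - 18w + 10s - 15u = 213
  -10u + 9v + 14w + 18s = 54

Row-reduce the augmented matrix:
R1 ← R1 / (-18).
R2 ← R2 − 4·R1.
R3 ← R3 + 15·R1.
R4 ← R4 + 10·R1.
R2 ← R2 / (41/9).
R1 ← R1 − 10/9·R2.
R3 ← R3 − 8/3·R2.
R4 ← R4 − 181/9·R2.
R3 ← R3 / (-27/41).
R1 ← R1 − 81/41·R3.
R2 ← R2 + 36/41·R3.
R4 ← R4 − 1708/41·R3.
R4 ← R4 / (30392/27).
R1 ← R1 − 53·R4.
R2 ← R2 + 77/3·R4.
R3 ← R3 + 1337/54·R4.
Reading off the reduced rows gives u = -3, v = 0, w = -6, s = 6.

u = -3, v = 0, w = -6, s = 6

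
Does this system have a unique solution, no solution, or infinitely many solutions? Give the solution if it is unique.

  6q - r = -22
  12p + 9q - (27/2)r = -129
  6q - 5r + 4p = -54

infinitely many solutions

Row-reduce:
Swap R1 and R2.
R1 ← R1 / (12).
R3 ← R3 − 4·R1.
R2 ← R2 / (6).
R1 ← R1 − 3/4·R2.
R3 ← R3 − 3·R2.
Rank is 2 with 3 unknowns, leaving r free.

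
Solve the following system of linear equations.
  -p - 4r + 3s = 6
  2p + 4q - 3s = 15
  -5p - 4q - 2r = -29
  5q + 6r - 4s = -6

Row-reduce the augmented matrix:
R1 ← R1 / (-1).
R2 ← R2 − 2·R1.
R3 ← R3 + 5·R1.
R2 ← R2 / (4).
R3 ← R3 + 4·R2.
R4 ← R4 − 5·R2.
R3 ← R3 / (10).
R1 ← R1 − 4·R3.
R2 ← R2 + 2·R3.
R4 ← R4 − 16·R3.
R4 ← R4 / (229/20).
R1 ← R1 − 9/5·R4.
R2 ← R2 + 33/20·R4.
R3 ← R3 + 6/5·R4.
Reading off the reduced rows gives p = 5, q = 2, r = -2, s = 1.

p = 5, q = 2, r = -2, s = 1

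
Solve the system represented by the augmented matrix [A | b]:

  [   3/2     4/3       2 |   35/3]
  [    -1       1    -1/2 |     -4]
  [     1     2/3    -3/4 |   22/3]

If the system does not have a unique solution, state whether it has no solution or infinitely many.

Row-reduce the augmented matrix:
R1 ← R1 / (3/2).
R2 ← R2 + 1·R1.
R3 ← R3 − 1·R1.
R2 ← R2 / (17/9).
R1 ← R1 − 8/9·R2.
R3 ← R3 + 2/9·R2.
R3 ← R3 / (-135/68).
R1 ← R1 − 16/17·R3.
R2 ← R2 − 15/34·R3.
Reading off the reduced rows gives x_1 = 6, x_2 = 2, x_3 = 0.

x_1 = 6, x_2 = 2, x_3 = 0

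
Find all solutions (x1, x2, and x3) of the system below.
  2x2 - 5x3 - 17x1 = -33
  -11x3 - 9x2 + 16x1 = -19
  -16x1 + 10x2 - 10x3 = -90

x1 = 0, x2 = -4, x3 = 5

Row-reduce the augmented matrix:
R1 ← R1 / (-17).
R2 ← R2 − 16·R1.
R3 ← R3 + 16·R1.
R2 ← R2 / (-121/17).
R1 ← R1 + 2/17·R2.
R3 ← R3 − 138/17·R2.
R3 ← R3 / (-2808/121).
R1 ← R1 − 67/121·R3.
R2 ← R2 − 267/121·R3.
Reading off the reduced rows gives x1 = 0, x2 = -4, x3 = 5.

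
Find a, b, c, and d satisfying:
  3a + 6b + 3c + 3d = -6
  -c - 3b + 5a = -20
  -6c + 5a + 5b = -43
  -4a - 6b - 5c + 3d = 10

a = -4, b = -1, c = 3, d = 1

Row-reduce the augmented matrix:
R1 ← R1 / (3).
R2 ← R2 − 5·R1.
R3 ← R3 − 5·R1.
R4 ← R4 + 4·R1.
R2 ← R2 / (-13).
R1 ← R1 − 2·R2.
R3 ← R3 + 5·R2.
R4 ← R4 − 2·R2.
R3 ← R3 / (-113/13).
R1 ← R1 − 1/13·R3.
R2 ← R2 − 6/13·R3.
R4 ← R4 + 25/13·R3.
R4 ← R4 / (781/113).
R1 ← R1 − 23/113·R4.
R2 ← R2 − 25/113·R4.
R3 ← R3 − 40/113·R4.
Reading off the reduced rows gives a = -4, b = -1, c = 3, d = 1.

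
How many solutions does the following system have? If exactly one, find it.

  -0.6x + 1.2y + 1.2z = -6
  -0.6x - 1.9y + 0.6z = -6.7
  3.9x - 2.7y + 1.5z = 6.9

x = 4, y = 1, z = -4

Row-reduce the augmented matrix:
R1 ← R1 / (-3/5).
R2 ← R2 + 3/5·R1.
R3 ← R3 − 39/10·R1.
R2 ← R2 / (-31/10).
R1 ← R1 + 2·R2.
R3 ← R3 − 51/10·R2.
R3 ← R3 / (2577/310).
R1 ← R1 + 50/31·R3.
R2 ← R2 − 6/31·R3.
Reading off the reduced rows gives x = 4, y = 1, z = -4.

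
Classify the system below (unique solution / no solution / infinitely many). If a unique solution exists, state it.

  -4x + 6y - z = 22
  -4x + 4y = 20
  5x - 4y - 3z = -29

Row-reduce the augmented matrix:
R1 ← R1 / (-4).
R2 ← R2 + 4·R1.
R3 ← R3 − 5·R1.
R2 ← R2 / (-2).
R1 ← R1 + 3/2·R2.
R3 ← R3 − 7/2·R2.
R3 ← R3 / (-5/2).
R1 ← R1 + 1/2·R3.
R2 ← R2 + 1/2·R3.
Reading off the reduced rows gives x = -3, y = 2, z = 2.

x = -3, y = 2, z = 2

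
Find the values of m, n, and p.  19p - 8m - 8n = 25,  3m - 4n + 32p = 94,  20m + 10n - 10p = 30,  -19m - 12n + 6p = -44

m = 2, n = 2, p = 3

Row-reduce the augmented matrix:
R1 ← R1 / (-8).
R2 ← R2 − 3·R1.
R3 ← R3 − 20·R1.
R4 ← R4 + 19·R1.
R2 ← R2 / (-7).
R1 ← R1 − 1·R2.
R3 ← R3 + 10·R2.
R4 ← R4 − 7·R2.
R3 ← R3 / (-515/28).
R1 ← R1 − 45/14·R3.
R2 ← R2 + 313/56·R3.
R4 reduces to 0 = 0, so the extra equation is consistent.
Reading off the reduced rows gives m = 2, n = 2, p = 3.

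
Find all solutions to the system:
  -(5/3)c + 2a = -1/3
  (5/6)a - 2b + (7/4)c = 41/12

infinitely many solutions

Row-reduce:
R1 ← R1 / (2).
R2 ← R2 − 5/6·R1.
R2 ← R2 / (-2).
Rank is 2 with 3 unknowns, leaving c free.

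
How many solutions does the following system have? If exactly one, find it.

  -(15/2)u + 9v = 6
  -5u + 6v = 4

Row-reduce:
R1 ← R1 / (-15/2).
R2 ← R2 + 5·R1.
Rank is 1 with 2 unknowns, leaving v free.

infinitely many solutions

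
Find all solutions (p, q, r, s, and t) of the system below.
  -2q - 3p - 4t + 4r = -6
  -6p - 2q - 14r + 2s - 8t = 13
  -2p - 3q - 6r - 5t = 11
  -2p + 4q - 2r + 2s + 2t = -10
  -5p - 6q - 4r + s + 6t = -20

no solution

Row-reduce:
R1 ← R1 / (-3).
R2 ← R2 + 6·R1.
R3 ← R3 + 2·R1.
R4 ← R4 + 2·R1.
R5 ← R5 + 5·R1.
R2 ← R2 / (2).
R1 ← R1 − 2/3·R2.
R3 ← R3 + 5/3·R2.
R4 ← R4 − 16/3·R2.
R5 ← R5 + 8/3·R2.
R3 ← R3 / (-27).
R1 ← R1 − 6·R3.
R2 ← R2 + 11·R3.
R4 ← R4 − 54·R3.
R5 ← R5 + 40·R3.
Swap R4 and R5.
R4 ← R4 / (97/81).
R1 ← R1 + 8/27·R4.
R2 ← R2 − 26/81·R4.
R3 ← R3 + 5/81·R4.
Row 5 reduces to 0 = -1, a contradiction. The system is inconsistent.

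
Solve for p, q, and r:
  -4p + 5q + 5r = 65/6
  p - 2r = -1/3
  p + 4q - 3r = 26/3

p = 5/3, q = 5/2, r = 1

Row-reduce the augmented matrix:
R1 ← R1 / (-4).
R2 ← R2 − 1·R1.
R3 ← R3 − 1·R1.
R2 ← R2 / (5/4).
R1 ← R1 + 5/4·R2.
R3 ← R3 − 21/4·R2.
R3 ← R3 / (7/5).
R1 ← R1 + 2·R3.
R2 ← R2 + 3/5·R3.
Reading off the reduced rows gives p = 5/3, q = 5/2, r = 1.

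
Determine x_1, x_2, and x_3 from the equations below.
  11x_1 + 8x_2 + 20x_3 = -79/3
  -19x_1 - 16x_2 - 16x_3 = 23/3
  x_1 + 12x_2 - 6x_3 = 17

x_1 = 1, x_2 = 1/3, x_3 = -2

Row-reduce the augmented matrix:
R1 ← R1 / (11).
R2 ← R2 + 19·R1.
R3 ← R3 − 1·R1.
R2 ← R2 / (-24/11).
R1 ← R1 − 8/11·R2.
R3 ← R3 − 124/11·R2.
R3 ← R3 / (88).
R1 ← R1 − 8·R3.
R2 ← R2 + 17/2·R3.
Reading off the reduced rows gives x_1 = 1, x_2 = 1/3, x_3 = -2.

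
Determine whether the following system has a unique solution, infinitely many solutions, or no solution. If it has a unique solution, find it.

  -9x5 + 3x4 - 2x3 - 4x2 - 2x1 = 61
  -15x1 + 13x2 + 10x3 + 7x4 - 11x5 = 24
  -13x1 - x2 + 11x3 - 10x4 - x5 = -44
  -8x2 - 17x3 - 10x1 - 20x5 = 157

Row-reduce:
R1 ← R1 / (-2).
R2 ← R2 + 15·R1.
R3 ← R3 + 13·R1.
R4 ← R4 + 10·R1.
R2 ← R2 / (43).
R1 ← R1 − 2·R2.
R3 ← R3 − 25·R2.
R4 ← R4 − 12·R2.
R3 ← R3 / (407/43).
R1 ← R1 + 7/43·R3.
R2 ← R2 − 25/43·R3.
R4 ← R4 + 601/43·R3.
R4 ← R4 / (-16658/407).
R1 ← R1 + 921/814·R4.
R2 ← R2 − 731/814·R4.
R3 ← R3 + 881/407·R4.
Rank is 4 with 5 unknowns, leaving x5 free.

infinitely many solutions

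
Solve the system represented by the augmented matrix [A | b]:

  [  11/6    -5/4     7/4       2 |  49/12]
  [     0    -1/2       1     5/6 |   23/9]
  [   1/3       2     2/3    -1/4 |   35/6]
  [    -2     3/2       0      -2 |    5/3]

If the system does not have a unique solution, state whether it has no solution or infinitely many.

Row-reduce the augmented matrix:
R1 ← R1 / (11/6).
R3 ← R3 − 1/3·R1.
R4 ← R4 + 2·R1.
R2 ← R2 / (-1/2).
R1 ← R1 + 15/22·R2.
R3 ← R3 − 49/22·R2.
R4 ← R4 − 3/22·R2.
R3 ← R3 / (317/66).
R1 ← R1 + 9/22·R3.
R2 ← R2 + 2·R3.
R4 ← R4 − 24/11·R3.
R4 ← R4 / (-633/634).
R1 ← R1 − 277/1268·R4.
R2 ← R2 + 358/951·R4.
R3 ← R3 − 409/634·R4.
Reading off the reduced rows gives x_1 = 0, x_2 = 2, x_3 = 3, x_4 = 2/3.

x_1 = 0, x_2 = 2, x_3 = 3, x_4 = 2/3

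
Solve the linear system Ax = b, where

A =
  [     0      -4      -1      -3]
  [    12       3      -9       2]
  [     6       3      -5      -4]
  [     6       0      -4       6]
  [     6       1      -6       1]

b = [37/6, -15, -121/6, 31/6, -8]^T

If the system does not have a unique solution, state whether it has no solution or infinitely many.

Row-reduce the augmented matrix:
Swap R1 and R2.
R1 ← R1 / (12).
R3 ← R3 − 6·R1.
R4 ← R4 − 6·R1.
R5 ← R5 − 6·R1.
R2 ← R2 / (-4).
R1 ← R1 − 1/4·R2.
R3 ← R3 − 3/2·R2.
R4 ← R4 + 3/2·R2.
R5 ← R5 + 1/2·R2.
R3 ← R3 / (-7/8).
R1 ← R1 + 13/16·R3.
R2 ← R2 − 1/4·R3.
R4 ← R4 − 7/8·R3.
R5 ← R5 + 11/8·R3.
Swap R4 and R5.
R4 ← R4 / (10).
R1 ← R1 − 17/3·R4.
R2 ← R2 + 1·R4.
R3 ← R3 − 7·R4.
R5 reduces to 0 = 0, so the extra equation is consistent.
Reading off the reduced rows gives x_1 = 1/4, x_2 = -3, x_3 = 4/3, x_4 = 3/2.

x_1 = 1/4, x_2 = -3, x_3 = 4/3, x_4 = 3/2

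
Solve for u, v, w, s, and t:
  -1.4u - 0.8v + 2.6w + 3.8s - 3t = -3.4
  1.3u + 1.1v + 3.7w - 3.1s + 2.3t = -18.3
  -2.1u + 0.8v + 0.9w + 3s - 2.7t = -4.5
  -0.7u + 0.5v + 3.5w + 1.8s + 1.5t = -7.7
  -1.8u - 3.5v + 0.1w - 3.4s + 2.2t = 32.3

u = -4, v = -6, w = -3, s = 0, t = 2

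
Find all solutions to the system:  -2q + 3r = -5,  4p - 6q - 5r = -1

infinitely many solutions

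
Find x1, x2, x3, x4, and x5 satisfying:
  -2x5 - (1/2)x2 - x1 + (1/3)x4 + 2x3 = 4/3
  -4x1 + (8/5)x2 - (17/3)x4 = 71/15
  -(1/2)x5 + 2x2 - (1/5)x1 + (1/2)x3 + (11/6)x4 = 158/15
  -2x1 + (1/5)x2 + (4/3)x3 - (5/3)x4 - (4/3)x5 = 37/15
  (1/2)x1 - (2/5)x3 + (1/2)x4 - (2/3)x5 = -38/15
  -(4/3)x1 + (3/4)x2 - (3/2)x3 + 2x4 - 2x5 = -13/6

x1 = -1, x2 = 4, x3 = 3, x4 = 1, x5 = 2

Row-reduce the augmented matrix:
R1 ← R1 / (-1).
R2 ← R2 + 4·R1.
R3 ← R3 + 1/5·R1.
R4 ← R4 + 2·R1.
R5 ← R5 − 1/2·R1.
R6 ← R6 + 4/3·R1.
R2 ← R2 / (18/5).
R1 ← R1 − 1/2·R2.
R3 ← R3 − 21/10·R2.
R4 ← R4 − 6/5·R2.
R5 ← R5 + 1/4·R2.
R6 ← R6 − 17/12·R2.
R3 ← R3 / (143/30).
R1 ← R1 + 8/9·R3.
R2 ← R2 + 20/9·R3.
R5 ← R5 − 2/45·R3.
R6 ← R6 + 55/54·R3.
Swap R4 and R5.
R4 ← R4 / (499/3960).
R1 ← R1 − 685/396·R4.
R2 ← R2 − 155/198·R4.
R3 ← R3 − 27/22·R4.
R6 ← R6 − 1201/216·R4.
Swap R5 and R6.
R5 ← R5 / (391315/8982).
R1 ← R1 − 21920/1497·R5.
R2 ← R2 − 9920/1497·R5.
R3 ← R3 − 4685/499·R5.
R4 ← R4 + 4224/499·R5.
R6 reduces to 0 = 0, so the extra equation is consistent.
Reading off the reduced rows gives x1 = -1, x2 = 4, x3 = 3, x4 = 1, x5 = 2.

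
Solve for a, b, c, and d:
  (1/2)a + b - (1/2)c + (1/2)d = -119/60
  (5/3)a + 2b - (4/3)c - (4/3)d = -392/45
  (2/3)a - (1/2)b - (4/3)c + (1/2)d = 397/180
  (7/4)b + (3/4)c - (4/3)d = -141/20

Row-reduce the augmented matrix:
R1 ← R1 / (1/2).
R2 ← R2 − 5/3·R1.
R3 ← R3 − 2/3·R1.
R2 ← R2 / (-4/3).
R1 ← R1 − 2·R2.
R3 ← R3 + 11/6·R2.
R4 ← R4 − 7/4·R2.
R3 ← R3 / (-9/8).
R1 ← R1 + 1/2·R3.
R2 ← R2 + 1/4·R3.
R4 ← R4 − 19/16·R3.
R4 ← R4 / (-59/54).
R1 ← R1 + 142/27·R4.
R2 ← R2 − 37/27·R4.
R3 ← R3 + 95/27·R4.
Reading off the reduced rows gives a = -8/3, b = -11/5, c = -8/5, d = 3/2.

a = -8/3, b = -11/5, c = -8/5, d = 3/2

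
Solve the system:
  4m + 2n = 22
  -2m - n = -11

infinitely many solutions

Row-reduce:
R1 ← R1 / (4).
R2 ← R2 + 2·R1.
Rank is 1 with 2 unknowns, leaving n free.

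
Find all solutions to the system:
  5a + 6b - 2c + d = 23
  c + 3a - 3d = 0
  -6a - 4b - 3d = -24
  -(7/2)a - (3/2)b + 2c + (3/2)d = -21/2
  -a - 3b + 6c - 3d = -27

no solution

Row-reduce:
R1 ← R1 / (5).
R2 ← R2 − 3·R1.
R3 ← R3 + 6·R1.
R4 ← R4 + 7/2·R1.
R5 ← R5 + 1·R1.
R2 ← R2 / (-18/5).
R1 ← R1 − 6/5·R2.
R3 ← R3 − 16/5·R2.
R4 ← R4 − 27/10·R2.
R5 ← R5 + 9/5·R2.
R3 ← R3 / (-4/9).
R1 ← R1 − 1/3·R3.
R2 ← R2 + 11/18·R3.
R4 ← R4 − 9/4·R3.
R5 ← R5 − 9/2·R3.
R4 ← R4 / (-413/16).
R1 ← R1 + 19/4·R4.
R2 ← R2 − 63/8·R4.
R3 ← R3 − 45/4·R4.
R5 ← R5 + 413/8·R4.
Row 5 reduces to 0 = -6, a contradiction. The system is inconsistent.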